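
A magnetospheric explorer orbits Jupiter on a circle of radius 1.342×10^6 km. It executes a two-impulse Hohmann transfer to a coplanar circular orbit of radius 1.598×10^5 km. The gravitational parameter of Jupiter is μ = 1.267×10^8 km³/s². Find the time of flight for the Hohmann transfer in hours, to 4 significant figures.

t = 50.45 hours

Transfer-ellipse semi-major axis a_t = (r₁ + r₂)/2 = (1.342×10^6 + 1.598×10^5)/2 = 7.509×10^5 km.
Half the transfer-orbit period gives t = π√(a_t³/μ) = 1.8161×10^5 s.
Converting: 1.8161×10^5 s ÷ 3600 s/hour = 50.45 hours.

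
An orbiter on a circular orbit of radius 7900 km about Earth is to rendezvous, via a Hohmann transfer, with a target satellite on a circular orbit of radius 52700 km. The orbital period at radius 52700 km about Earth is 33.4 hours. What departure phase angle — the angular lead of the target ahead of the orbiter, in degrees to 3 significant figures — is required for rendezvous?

φ = 102°

From Kepler's third law T² = 4π²r³/μ at r = 52700 km, T = 33.4 hours = 33.4 × 3600 s = 1.2024×10^5 s: μ = 4π²r³/T² = 3.99663×10^5 km³/s².
Semi-major axis of the transfer orbit: a_t = (7900 + 52700)/2 = 30300 km.
The half-period of the transfer ellipse is t = π√(a_t³/μ) = 26210 s.
Target angular speed ω₂ = √(μ/r₂³) = 5.2255×10^-5 rad/s.
Angle swept by the target during transfer: ω₂·t = 1.3696 rad = 78.47°.
The orbiter traverses 180° on the transfer ellipse, so the target must lead by 180° − 78.47° = 102°.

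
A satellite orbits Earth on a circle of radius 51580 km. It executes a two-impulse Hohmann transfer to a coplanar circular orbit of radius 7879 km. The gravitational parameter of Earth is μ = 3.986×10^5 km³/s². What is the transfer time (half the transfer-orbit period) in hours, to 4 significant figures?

t = 7.085 hours

The Hohmann ellipse has a_t = (r₁ + r₂)/2 = 29729.5 km.
By Kepler's third law the transfer-orbit period is T = 2π√(a_t³/μ), so t = T/2 = 25507 s.
Converting: 25507 s ÷ 3600 s/hour = 7.085 hours.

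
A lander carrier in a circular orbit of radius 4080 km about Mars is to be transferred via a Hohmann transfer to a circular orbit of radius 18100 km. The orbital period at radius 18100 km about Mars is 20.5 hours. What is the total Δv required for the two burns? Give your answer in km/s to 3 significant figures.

Δv = 1.51 km/s

From Kepler's third law T² = 4π²r³/μ at r = 18100 km, T = 20.5 hours = 20.5 × 3600 s = 73800 s: μ = 4π²r³/T² = 42981.6 km³/s².
Semi-major axis of the transfer orbit: a_t = (4080 + 18100)/2 = 11090 km.
At r₁ the circular-orbit speed is v₁ = √(μ/r₁) = 3.2457 km/s.
Transfer-orbit speed at r₁ (v² = μ(2/r − 1/a)): v_p = √[μ(2/r₁ − 1/a_t)] = 4.1465 km/s.
First burn Δv₁ = |v_p − v₁| = 0.9008 km/s.
At r₂, v₂ = √(μ/r₂) = 1.541 km/s.
Transfer-orbit speed at r₂: v_a = √[μ(2/r₂ − 1/a_t)] = 0.9347 km/s.
Second burn Δv₂ = |v₂ − v_a| = 0.6063 km/s.
Δv = Δv₁ + Δv₂ = 0.9008 + 0.6063 = 1.507 km/s.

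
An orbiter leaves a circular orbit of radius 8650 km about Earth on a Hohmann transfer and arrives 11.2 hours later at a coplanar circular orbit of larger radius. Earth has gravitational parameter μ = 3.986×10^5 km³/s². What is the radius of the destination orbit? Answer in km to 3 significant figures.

r₂ = 72000 km

Transfer time t = 11.2 hours = 40320 s, and t = π√(a_t³/μ).
So a_t = (μ t²/π²)^(1/3) = (3.986×10^5 × (40320)² / π²)^(1/3) = 40342 km.
Since a_t = (r₁ + r₂)/2, r₂ = 2a_t − r₁ = 2×40342 − 8650 = 72034 km.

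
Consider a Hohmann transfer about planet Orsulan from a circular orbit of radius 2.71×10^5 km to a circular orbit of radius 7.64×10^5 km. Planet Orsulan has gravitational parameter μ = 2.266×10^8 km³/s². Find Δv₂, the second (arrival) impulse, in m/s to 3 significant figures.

Transfer-ellipse semi-major axis a_t = (r₁ + r₂)/2 = (2.710×10^5 + 7.640×10^5)/2 = 5.175×10^5 km.
On the circular orbit at r = 7.640×10^5 km, v_c = √(μ/r) = 17.222 km/s.
Vis-viva on the transfer ellipse at r = 7.640×10^5 km gives v_t = √[μ(2/r − 1/a_t)] = 12.463 km/s.
Δv₂ = |v_t − v_c| = |12.463 − 17.222| = 4.759 km/s.

Δv₂ = 4760 m/s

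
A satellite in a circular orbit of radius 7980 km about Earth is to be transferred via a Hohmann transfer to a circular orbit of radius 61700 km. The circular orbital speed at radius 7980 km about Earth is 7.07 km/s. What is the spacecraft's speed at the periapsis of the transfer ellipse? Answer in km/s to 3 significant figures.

v = 9.41 km/s

From the circular-orbit relation v² = μ/r at r = 7980 km: μ = v²r = (7.07)² × 7980 = 3.98880×10^5 km³/s².
The Hohmann ellipse has a_t = (r₁ + r₂)/2 = 34840 km.
The periapsis of the transfer ellipse is at r = 7980 km.
Applying v² = μ(2/r − 1/a_t): v = 9.409 km/s.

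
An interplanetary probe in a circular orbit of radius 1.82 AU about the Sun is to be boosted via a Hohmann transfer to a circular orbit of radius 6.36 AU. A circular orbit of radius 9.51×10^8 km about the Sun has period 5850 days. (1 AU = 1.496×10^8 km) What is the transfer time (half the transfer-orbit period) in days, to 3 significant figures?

From Kepler's third law T² = 4π²r³/μ at r = 9.51×10^8 km, T = 5850 days = 5850 × 86400 s = 5.0544×10^8 s: μ = 4π²r³/T² = 1.32911×10^11 km³/s².
In km: r₁ = 1.82 × 1.496×10^8 = 2.72272×10^8 km; r₂ = 6.36 × 1.496×10^8 = 9.51456×10^8 km.
Transfer-ellipse semi-major axis a_t = (r₁ + r₂)/2 = (2.72272×10^8 + 9.51456×10^8)/2 = 6.11864×10^8 km.
Transfer time t = π√(a_t³/μ) = π√((6.11864×10^8)³ / 1.32911×10^11) = 1.304×10^8 s.
Converting: 1.304×10^8 s ÷ 86400 s/day = 1510 days.

t = 1510 days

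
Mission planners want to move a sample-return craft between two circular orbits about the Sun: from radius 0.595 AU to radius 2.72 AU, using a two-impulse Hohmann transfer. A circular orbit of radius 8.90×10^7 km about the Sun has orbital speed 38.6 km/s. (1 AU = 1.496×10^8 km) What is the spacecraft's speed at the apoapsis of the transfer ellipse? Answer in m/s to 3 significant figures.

From the circular-orbit relation v² = μ/r at r = 8.90×10^7 km: μ = v²r = (38.6)² × 8.90×10^7 = 1.32606×10^11 km³/s².
In km: r₁ = 0.595 × 1.496×10^8 = 8.9012×10^7 km; r₂ = 2.72 × 1.496×10^8 = 4.06912×10^8 km.
Transfer-ellipse semi-major axis a_t = (r₁ + r₂)/2 = (8.9012×10^7 + 4.06912×10^8)/2 = 2.47962×10^8 km.
The apoapsis of the transfer ellipse is at r = 4.06912×10^8 km.
From the vis-viva equation, v = √[μ(2/r − 1/a_t)] = 10.82 km/s.

v = 10800 m/s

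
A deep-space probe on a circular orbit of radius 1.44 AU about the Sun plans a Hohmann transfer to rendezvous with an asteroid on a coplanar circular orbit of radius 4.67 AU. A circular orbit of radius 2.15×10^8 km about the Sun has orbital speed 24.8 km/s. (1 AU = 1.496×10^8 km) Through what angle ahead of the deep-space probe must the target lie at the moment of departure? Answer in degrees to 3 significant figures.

φ = 84.8°

From the circular-orbit relation v² = μ/r at r = 2.15×10^8 km: μ = v²r = (24.8)² × 2.15×10^8 = 1.32234×10^11 km³/s².
In km: r₁ = 1.44 × 1.496×10^8 = 2.15424×10^8 km; r₂ = 4.67 × 1.496×10^8 = 6.98632×10^8 km.
The Hohmann ellipse has a_t = (r₁ + r₂)/2 = 4.57028×10^8 km.
Transfer time t = π√(a_t³/μ) = 8.4410×10^7 s.
Target angular speed ω₂ = √(μ/r₂³) = 1.9692×10^-8 rad/s.
Angle swept by the target during transfer: ω₂·t = 1.6622 rad = 95.24°.
The deep-space probe traverses 180° on the transfer ellipse, so the target must lead by 180° − 95.24° = 84.8°.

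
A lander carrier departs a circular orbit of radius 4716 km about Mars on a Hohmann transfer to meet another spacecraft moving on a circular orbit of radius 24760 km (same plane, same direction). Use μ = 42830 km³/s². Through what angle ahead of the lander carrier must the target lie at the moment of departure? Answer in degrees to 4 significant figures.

Transfer-ellipse semi-major axis a_t = (r₁ + r₂)/2 = (4716 + 24760)/2 = 14738 km.
The half-period of the transfer ellipse is t = π√(a_t³/μ) = 27160 s.
Target angular speed ω₂ = √(μ/r₂³) = 5.312×10^-5 rad/s.
Angle swept by the target during transfer: ω₂·t = 1.4427 rad = 82.66°.
The lander carrier traverses 180° on the transfer ellipse, so the target must lead by 180° − 82.66° = 97.34°.

φ = 97.34°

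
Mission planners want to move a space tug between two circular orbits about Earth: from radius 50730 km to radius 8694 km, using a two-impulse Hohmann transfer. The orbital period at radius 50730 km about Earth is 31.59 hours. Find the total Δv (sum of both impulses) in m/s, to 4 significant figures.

From Kepler's third law T² = 4π²r³/μ at r = 50730 km, T = 31.59 hours = 31.59 × 3600 s = 1.13724×10^5 s: μ = 4π²r³/T² = 3.98520×10^5 km³/s².
Transfer-ellipse semi-major axis a_t = (r₁ + r₂)/2 = (50730 + 8694)/2 = 29712 km.
At r₁ the circular-orbit speed is v₁ = √(μ/r₁) = 2.803 km/s.
Transfer-orbit speed at r₁ (vis-viva): v_a = √[μ(2/r₁ − 1/a_t)] = 1.516 km/s.
First burn Δv₁ = |v_a − v₁| = 1.287 km/s.
Circular speed at r₂: v₂ = √(μ/r₂) = 6.7704 km/s.
Transfer-orbit speed at r₂: v_p = √[μ(2/r₂ − 1/a_t)] = 8.8467 km/s.
Second burn Δv₂ = |v₂ − v_p| = 2.076 km/s.
Δv = Δv₁ + Δv₂ = 1.287 + 2.076 = 3.363 km/s.

Δv = 3363 m/s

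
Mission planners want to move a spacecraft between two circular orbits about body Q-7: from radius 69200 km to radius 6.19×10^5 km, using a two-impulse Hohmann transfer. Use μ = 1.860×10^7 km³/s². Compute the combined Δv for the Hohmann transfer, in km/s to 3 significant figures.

Transfer-ellipse semi-major axis a_t = (r₁ + r₂)/2 = (69200 + 6.190×10^5)/2 = 3.441×10^5 km.
At r₁ the circular-orbit speed is v₁ = √(μ/r₁) = 16.3947 km/s.
Transfer-orbit speed at r₁ (v² = μ(2/r − 1/a)): v_p = √[μ(2/r₁ − 1/a_t)] = 21.9890 km/s.
First burn Δv₁ = |v_p − v₁| = 5.5943 km/s.
Circular speed at r₂: v₂ = √(μ/r₂) = 5.4816 km/s.
Transfer-orbit speed at r₂: v_a = √[μ(2/r₂ − 1/a_t)] = 2.4582 km/s.
Second burn Δv₂ = |v₂ − v_a| = 3.0234 km/s.
Total Δv = Δv₁ + Δv₂ = 8.618 km/s.

Δv = 8.62 km/s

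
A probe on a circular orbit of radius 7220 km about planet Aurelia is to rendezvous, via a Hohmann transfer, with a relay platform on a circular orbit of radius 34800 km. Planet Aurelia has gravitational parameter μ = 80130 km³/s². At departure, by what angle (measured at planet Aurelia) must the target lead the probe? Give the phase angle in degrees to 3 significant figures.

Semi-major axis of the transfer orbit: a_t = (7220 + 34800)/2 = 21010 km.
The half-period of the transfer ellipse is t = π√(a_t³/μ) = 33800 s.
The target's mean motion on its circular orbit is ω₂ = √(μ/r₂³) = 4.360×10^-5 rad/s.
Angle swept by the target during transfer: ω₂·t = 1.4737 rad = 84.44°.
Arrival is 180° from departure on the ellipse, so φ = 180° − 84.44° = 95.6°.

φ = 95.6°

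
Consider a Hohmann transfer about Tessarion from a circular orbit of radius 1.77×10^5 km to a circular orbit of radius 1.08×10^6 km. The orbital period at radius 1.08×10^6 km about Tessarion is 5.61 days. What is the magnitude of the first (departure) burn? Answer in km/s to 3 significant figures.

From Kepler's third law T² = 4π²r³/μ at r = 1.08×10^6 km, T = 5.61 days = 5.61 × 86400 s = 4.84704×10^5 s: μ = 4π²r³/T² = 2.11679×10^8 km³/s².
Transfer-ellipse semi-major axis a_t = (r₁ + r₂)/2 = (1.770×10^5 + 1.080×10^6)/2 = 6.285×10^5 km.
Circular speed at r = 1.770×10^5 km: v_c = √(μ/r) = 34.58 km/s.
Vis-viva on the transfer ellipse at r = 1.770×10^5 km gives v_t = √[μ(2/r − 1/a_t)] = 45.33 km/s.
Δv₁ = |v_t − v_c| = |45.33 − 34.58| = 10.75 km/s.

Δv₁ = 10.8 km/s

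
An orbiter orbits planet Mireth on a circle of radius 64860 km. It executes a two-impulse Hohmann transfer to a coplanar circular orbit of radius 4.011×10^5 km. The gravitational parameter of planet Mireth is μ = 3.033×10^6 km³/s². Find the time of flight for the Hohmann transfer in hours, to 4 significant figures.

t = 56.35 hours

Semi-major axis of the transfer orbit: a_t = (64860 + 4.011×10^5)/2 = 2.3298×10^5 km.
By Kepler's third law the transfer-orbit period is T = 2π√(a_t³/μ), so t = T/2 = 2.0286×10^5 s.
Converting: 2.0286×10^5 s ÷ 3600 s/hour = 56.35 hours.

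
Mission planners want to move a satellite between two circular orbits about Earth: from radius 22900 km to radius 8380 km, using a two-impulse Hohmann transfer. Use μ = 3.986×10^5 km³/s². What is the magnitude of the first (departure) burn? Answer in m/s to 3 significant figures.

Transfer-ellipse semi-major axis a_t = (r₁ + r₂)/2 = (22900 + 8380)/2 = 15640 km.
Circular speed at r = 22900 km: v_c = √(μ/r) = 4.172 km/s.
Transfer-orbit speed at the same r (vis-viva, a = a_t): v_t = √[μ(2/r − 1/a_t)] = 3.054 km/s.
Δv₁ = |v_t − v_c| = |3.054 − 4.172| = 1.118 km/s.

Δv₁ = 1120 m/s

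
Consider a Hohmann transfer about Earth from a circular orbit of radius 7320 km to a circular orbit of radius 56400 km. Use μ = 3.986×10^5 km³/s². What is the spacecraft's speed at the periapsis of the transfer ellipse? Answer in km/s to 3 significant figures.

Transfer-ellipse semi-major axis a_t = (r₁ + r₂)/2 = (7320 + 56400)/2 = 31860 km.
At periapsis, r = 7320 km.
Vis-viva: v = √[μ(2/r − 1/a_t)] = √[3.986×10^5 × (2/7320 − 1/31860)] = 9.818 km/s.

v = 9.82 km/s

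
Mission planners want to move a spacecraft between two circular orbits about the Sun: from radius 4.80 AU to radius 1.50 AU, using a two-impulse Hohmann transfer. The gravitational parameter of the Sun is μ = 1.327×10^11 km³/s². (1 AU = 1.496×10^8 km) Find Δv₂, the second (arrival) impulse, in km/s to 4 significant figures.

Δv₂ = 5.701 km/s

In km: r₁ = 4.80 × 1.496×10^8 = 7.1808×10^8 km; r₂ = 1.50 × 1.496×10^8 = 2.244×10^8 km.
Semi-major axis of the transfer orbit: a_t = (7.1808×10^8 + 2.244×10^8)/2 = 4.7124×10^8 km.
Circular speed at r = 2.244×10^8 km: v_c = √(μ/r) = 24.318 km/s.
Transfer-orbit speed at the same r (vis-viva, a = a_t): v_t = √[μ(2/r − 1/a_t)] = 30.019 km/s.
Δv₂ = |v_t − v_c| = |30.019 − 24.318| = 5.701 km/s.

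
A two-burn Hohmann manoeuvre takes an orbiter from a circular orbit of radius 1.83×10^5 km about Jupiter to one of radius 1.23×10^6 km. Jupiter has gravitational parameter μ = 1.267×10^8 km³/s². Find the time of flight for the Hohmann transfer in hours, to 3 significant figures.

t = 46.0 hours

The Hohmann ellipse has a_t = (r₁ + r₂)/2 = 7.065×10^5 km.
By Kepler's third law the transfer-orbit period is T = 2π√(a_t³/μ), so t = T/2 = 1.657×10^5 s.
Converting: 1.657×10^5 s ÷ 3600 s/hour = 46.0 hours.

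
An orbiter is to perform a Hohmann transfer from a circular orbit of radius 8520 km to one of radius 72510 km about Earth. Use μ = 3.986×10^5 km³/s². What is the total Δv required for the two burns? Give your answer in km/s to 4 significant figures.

Transfer-ellipse semi-major axis a_t = (r₁ + r₂)/2 = (8520 + 72510)/2 = 40515 km.
Circular speed at r₁: v₁ = √(μ/r₁) = √(3.986×10^5/8520) = 6.83989 km/s.
On the transfer ellipse at r₁, v² = μ(2/r − 1/a) gives v_p = √[μ(2/r₁ − 1/a_t)] = 9.15040 km/s.
First burn Δv₁ = |v_p − v₁| = 2.311 km/s.
At r₂, v₂ = √(μ/r₂) = 2.3446 km/s.
Transfer-orbit speed at r₂: v_a = √[μ(2/r₂ − 1/a_t)] = 1.0752 km/s.
Second burn Δv₂ = |v₂ − v_a| = 1.269 km/s.
Total Δv = Δv₁ + Δv₂ = 3.580 km/s.

Δv = 3.580 km/s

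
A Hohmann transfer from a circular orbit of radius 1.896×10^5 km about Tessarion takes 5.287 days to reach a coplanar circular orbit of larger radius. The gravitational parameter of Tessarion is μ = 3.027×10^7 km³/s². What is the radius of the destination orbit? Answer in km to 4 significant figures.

r₂ = 1.534×10^6 km

Transfer time t = 5.287 days = 4.567968×10^5 s, and t = π√(a_t³/μ).
So a_t = (μ t²/π²)^(1/3) = (3.027×10^7 × (4.567968×10^5)² / π²)^(1/3) = 8.6176×10^5 km.
Since a_t = (r₁ + r₂)/2, r₂ = 2a_t − r₁ = 2×8.6176×10^5 − 1.896×10^5 = 1.53392×10^6 km.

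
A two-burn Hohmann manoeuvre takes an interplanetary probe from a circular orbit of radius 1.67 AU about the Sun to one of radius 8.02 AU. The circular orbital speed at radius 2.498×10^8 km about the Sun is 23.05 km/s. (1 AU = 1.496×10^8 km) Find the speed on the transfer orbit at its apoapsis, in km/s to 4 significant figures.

From the circular-orbit relation v² = μ/r at r = 2.498×10^8 km: μ = v²r = (23.05)² × 2.498×10^8 = 1.32719×10^11 km³/s².
In km: r₁ = 1.67 × 1.496×10^8 = 2.49832×10^8 km; r₂ = 8.02 × 1.496×10^8 = 1.199792×10^9 km.
The Hohmann ellipse has a_t = (r₁ + r₂)/2 = 7.24812×10^8 km.
The apoapsis of the transfer ellipse is at r = 1.199792×10^9 km.
Applying v² = μ(2/r − 1/a_t): v = 6.175 km/s.

v = 6.175 km/s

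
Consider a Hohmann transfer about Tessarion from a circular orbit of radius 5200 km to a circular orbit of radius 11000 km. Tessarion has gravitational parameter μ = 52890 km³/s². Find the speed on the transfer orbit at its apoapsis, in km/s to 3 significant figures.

Transfer-ellipse semi-major axis a_t = (r₁ + r₂)/2 = (5200 + 11000)/2 = 8100 km.
The apoapsis of the transfer ellipse is at r = 11000 km.
Applying v² = μ(2/r − 1/a_t): v = 1.757 km/s.

v = 1.76 km/s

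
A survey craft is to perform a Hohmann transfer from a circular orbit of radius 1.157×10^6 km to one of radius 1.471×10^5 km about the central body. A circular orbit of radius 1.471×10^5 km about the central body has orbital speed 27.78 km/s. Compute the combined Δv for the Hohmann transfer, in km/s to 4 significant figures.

From the circular-orbit relation v² = μ/r at r = 1.471×10^5 km: μ = v²r = (27.78)² × 1.471×10^5 = 1.13521×10^8 km³/s².
Transfer-ellipse semi-major axis a_t = (r₁ + r₂)/2 = (1.157×10^6 + 1.471×10^5)/2 = 6.5205×10^5 km.
At r₁ the circular-orbit speed is v₁ = √(μ/r₁) = 9.9054 km/s.
On the transfer ellipse at r₁, v² = μ(2/r − 1/a) gives v_a = √[μ(2/r₁ − 1/a_t)] = 4.7048 km/s.
First burn Δv₁ = |v_a − v₁| = 5.201 km/s.
At r₂, v₂ = √(μ/r₂) = 27.780 km/s.
Transfer-orbit speed at r₂: v_p = √[μ(2/r₂ − 1/a_t)] = 37.005 km/s.
Second burn Δv₂ = |v₂ − v_p| = 9.225 km/s.
Total Δv = Δv₁ + Δv₂ = 14.43 km/s.

Δv = 14.43 km/s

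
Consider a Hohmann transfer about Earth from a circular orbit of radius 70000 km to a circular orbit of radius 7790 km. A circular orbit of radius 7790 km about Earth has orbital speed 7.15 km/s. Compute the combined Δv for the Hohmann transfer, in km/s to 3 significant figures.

Δv = 3.76 km/s

From the circular-orbit relation v² = μ/r at r = 7790 km: μ = v²r = (7.15)² × 7790 = 3.98244×10^5 km³/s².
The Hohmann ellipse has a_t = (r₁ + r₂)/2 = 38895 km.
Circular speed at r₁: v₁ = √(μ/r₁) = √(3.98244×10^5/70000) = 2.385 km/s.
Transfer-orbit speed at r₁ (vis-viva equation): v_a = √[μ(2/r₁ − 1/a_t)] = 1.067 km/s.
First burn Δv₁ = |v_a − v₁| = 1.318 km/s.
At r₂, v₂ = √(μ/r₂) = 7.150 km/s.
Transfer-orbit speed at r₂: v_p = √[μ(2/r₂ − 1/a_t)] = 9.592 km/s.
Second burn Δv₂ = |v₂ − v_p| = 2.442 km/s.
Δv = Δv₁ + Δv₂ = 1.318 + 2.442 = 3.760 km/s.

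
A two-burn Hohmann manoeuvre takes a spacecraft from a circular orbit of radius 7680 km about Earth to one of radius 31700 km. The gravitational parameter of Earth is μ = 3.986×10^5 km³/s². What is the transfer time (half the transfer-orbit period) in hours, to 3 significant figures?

t = 3.82 hours

Semi-major axis of the transfer orbit: a_t = (7680 + 31700)/2 = 19690 km.
Half the transfer-orbit period gives t = π√(a_t³/μ) = 13750 s.
Converting: 13750 s ÷ 3600 s/hour = 3.82 hours.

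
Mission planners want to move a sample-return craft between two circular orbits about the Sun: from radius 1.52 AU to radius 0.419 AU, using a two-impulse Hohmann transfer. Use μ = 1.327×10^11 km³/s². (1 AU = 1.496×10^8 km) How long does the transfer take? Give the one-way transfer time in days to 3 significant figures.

In km: r₁ = 1.52 × 1.496×10^8 = 2.27392×10^8 km; r₂ = 0.419 × 1.496×10^8 = 6.26824×10^7 km.
The Hohmann ellipse has a_t = (r₁ + r₂)/2 = 1.450372×10^8 km.
Half the transfer-orbit period gives t = π√(a_t³/μ) = 1.506×10^7 s.
Converting: 1.506×10^7 s ÷ 86400 s/day = 174 days.

t = 174 days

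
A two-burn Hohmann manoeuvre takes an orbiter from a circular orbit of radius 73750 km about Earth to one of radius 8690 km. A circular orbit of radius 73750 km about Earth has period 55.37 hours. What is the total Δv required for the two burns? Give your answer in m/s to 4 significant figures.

Δv = 3544 m/s

From Kepler's third law T² = 4π²r³/μ at r = 73750 km, T = 55.37 hours = 55.37 × 3600 s = 1.99332×10^5 s: μ = 4π²r³/T² = 3.98558×10^5 km³/s².
Transfer-ellipse semi-major axis a_t = (r₁ + r₂)/2 = (73750 + 8690)/2 = 41220 km.
At r₁ the circular-orbit speed is v₁ = √(μ/r₁) = 2.3247 km/s.
On the transfer ellipse at r₁, vis-viva equation gives v_a = √[μ(2/r₁ − 1/a_t)] = 1.0674 km/s.
First burn Δv₁ = |v_a − v₁| = 1.2573 km/s.
Circular speed at r₂: v₂ = √(μ/r₂) = 6.7723 km/s.
Transfer-orbit speed at r₂: v_p = √[μ(2/r₂ − 1/a_t)] = 9.0586 km/s.
Second burn Δv₂ = |v₂ − v_p| = 2.2863 km/s.
Δv = Δv₁ + Δv₂ = 1.2573 + 2.2863 = 3.544 km/s.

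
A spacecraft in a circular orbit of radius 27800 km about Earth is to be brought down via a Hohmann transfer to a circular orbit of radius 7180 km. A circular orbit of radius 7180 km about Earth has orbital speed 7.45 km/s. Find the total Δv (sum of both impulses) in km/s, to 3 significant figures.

Δv = 3.30 km/s

From the circular-orbit relation v² = μ/r at r = 7180 km: μ = v²r = (7.45)² × 7180 = 3.98508×10^5 km³/s².
Transfer-ellipse semi-major axis a_t = (r₁ + r₂)/2 = (27800 + 7180)/2 = 17490 km.
Circular speed at r₁: v₁ = √(μ/r₁) = √(3.98508×10^5/27800) = 3.786 km/s.
Transfer-orbit speed at r₁ (vis-viva equation): v_a = √[μ(2/r₁ − 1/a_t)] = 2.426 km/s.
First burn Δv₁ = |v_a − v₁| = 1.360 km/s.
At r₂, v₂ = √(μ/r₂) = 7.450 km/s.
Transfer-orbit speed at r₂: v_p = √[μ(2/r₂ − 1/a_t)] = 9.393 km/s.
Second burn Δv₂ = |v₂ − v_p| = 1.943 km/s.
Δv = Δv₁ + Δv₂ = 1.360 + 1.943 = 3.303 km/s.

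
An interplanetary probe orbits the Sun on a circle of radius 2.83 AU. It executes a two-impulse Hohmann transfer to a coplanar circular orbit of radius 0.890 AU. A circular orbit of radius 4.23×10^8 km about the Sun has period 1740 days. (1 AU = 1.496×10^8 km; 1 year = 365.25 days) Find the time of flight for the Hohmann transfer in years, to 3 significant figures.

t = 1.27 years

From Kepler's third law T² = 4π²r³/μ at r = 4.23×10^8 km, T = 1740 days = 1740 × 86400 s = 1.50336×10^8 s: μ = 4π²r³/T² = 1.32207×10^11 km³/s².
In km: r₁ = 2.83 × 1.496×10^8 = 4.23368×10^8 km; r₂ = 0.890 × 1.496×10^8 = 1.33144×10^8 km.
Semi-major axis of the transfer orbit: a_t = (4.23368×10^8 + 1.33144×10^8)/2 = 2.78256×10^8 km.
By Kepler's third law the transfer-orbit period is T = 2π√(a_t³/μ), so t = T/2 = 4.010×10^7 s.
Converting: 4.010×10^7 s ÷ 3.15576×10^7 s/year (365.25 × 86400) = 1.27 years.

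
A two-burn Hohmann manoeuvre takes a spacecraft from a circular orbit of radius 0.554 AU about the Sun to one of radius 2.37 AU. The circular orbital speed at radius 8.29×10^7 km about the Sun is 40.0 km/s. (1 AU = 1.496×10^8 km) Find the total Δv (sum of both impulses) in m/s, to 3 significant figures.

From the circular-orbit relation v² = μ/r at r = 8.29×10^7 km: μ = v²r = (40.0)² × 8.29×10^7 = 1.32640×10^11 km³/s².
In km: r₁ = 0.554 × 1.496×10^8 = 8.28784×10^7 km; r₂ = 2.37 × 1.496×10^8 = 3.54552×10^8 km.
Semi-major axis of the transfer orbit: a_t = (8.28784×10^7 + 3.54552×10^8)/2 = 2.187152×10^8 km.
Circular speed at r₁: v₁ = √(μ/r₁) = √(1.32640×10^11/8.28784×10^7) = 40.01 km/s.
Transfer-orbit speed at r₁ (vis-viva): v_p = √[μ(2/r₁ − 1/a_t)] = 50.94 km/s.
First burn Δv₁ = |v_p − v₁| = 10.930 km/s.
Circular speed at r₂: v₂ = √(μ/r₂) = 19.3418 km/s.
Transfer-orbit speed at r₂: v_a = √[μ(2/r₂ − 1/a_t)] = 11.9063 km/s.
Second burn Δv₂ = |v₂ − v_a| = 7.4355 km/s.
Total Δv = Δv₁ + Δv₂ = 18.37 km/s.

Δv = 18400 m/s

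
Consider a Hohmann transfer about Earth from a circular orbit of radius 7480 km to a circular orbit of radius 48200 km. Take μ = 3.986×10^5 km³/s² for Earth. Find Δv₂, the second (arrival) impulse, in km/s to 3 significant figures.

Δv₂ = 1.39 km/s

The Hohmann ellipse has a_t = (r₁ + r₂)/2 = 27840 km.
Circular speed at r = 48200 km: v_c = √(μ/r) = 2.876 km/s.
Transfer-orbit speed at the same r (vis-viva, a = a_t): v_t = √[μ(2/r − 1/a_t)] = 1.491 km/s.
Δv₂ = |v_t − v_c| = |1.491 − 2.876| = 1.385 km/s.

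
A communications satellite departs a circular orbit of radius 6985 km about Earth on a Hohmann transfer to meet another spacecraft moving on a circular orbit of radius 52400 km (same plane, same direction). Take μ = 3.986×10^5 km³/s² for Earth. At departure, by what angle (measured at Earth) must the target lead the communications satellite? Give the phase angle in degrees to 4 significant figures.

φ = 103.2°

The Hohmann ellipse has a_t = (r₁ + r₂)/2 = 29692.5 km.
Transfer time t = π√(a_t³/μ) = 25460 s.
The target's mean motion on its circular orbit is ω₂ = √(μ/r₂³) = 5.263×10^-5 rad/s.
Angle swept by the target during transfer: ω₂·t = 1.340 rad = 76.78°.
The communications satellite traverses 180° on the transfer ellipse, so the target must lead by 180° − 76.78° = 103.2°.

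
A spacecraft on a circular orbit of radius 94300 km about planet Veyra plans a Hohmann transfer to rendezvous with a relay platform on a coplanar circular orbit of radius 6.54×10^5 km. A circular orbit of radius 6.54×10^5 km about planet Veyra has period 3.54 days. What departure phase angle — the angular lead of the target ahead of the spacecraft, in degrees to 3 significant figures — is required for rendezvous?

φ = 102°

From Kepler's third law T² = 4π²r³/μ at r = 6.54×10^5 km, T = 3.54 days = 3.54 × 86400 s = 3.05856×10^5 s: μ = 4π²r³/T² = 1.18048×10^8 km³/s².
The Hohmann ellipse has a_t = (r₁ + r₂)/2 = 3.7415×10^5 km.
The half-period of the transfer ellipse is t = π√(a_t³/μ) = 66174 s.
The target's mean motion on its circular orbit is ω₂ = √(μ/r₂³) = 2.0543×10^-5 rad/s.
Angle swept by the target during transfer: ω₂·t = 1.3594 rad = 77.89°.
The spacecraft traverses 180° on the transfer ellipse, so the target must lead by 180° − 77.89° = 102°.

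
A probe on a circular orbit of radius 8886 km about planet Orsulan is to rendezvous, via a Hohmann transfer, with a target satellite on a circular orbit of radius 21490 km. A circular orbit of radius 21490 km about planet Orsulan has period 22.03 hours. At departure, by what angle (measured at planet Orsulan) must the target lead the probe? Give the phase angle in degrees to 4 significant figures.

φ = 73.05°

From Kepler's third law T² = 4π²r³/μ at r = 21490 km, T = 22.03 hours = 22.03 × 3600 s = 79308 s: μ = 4π²r³/T² = 62292.4 km³/s².
Semi-major axis of the transfer orbit: a_t = (8886 + 21490)/2 = 15188 km.
The half-period of the transfer ellipse is t = π√(a_t³/μ) = 23560.4 s.
Target angular speed ω₂ = √(μ/r₂³) = 7.92251×10^-5 rad/s.
Angle swept by the target during transfer: ω₂·t = 1.8666 rad = 106.95°.
Arrival is 180° from departure on the ellipse, so φ = 180° − 106.95° = 73.05°.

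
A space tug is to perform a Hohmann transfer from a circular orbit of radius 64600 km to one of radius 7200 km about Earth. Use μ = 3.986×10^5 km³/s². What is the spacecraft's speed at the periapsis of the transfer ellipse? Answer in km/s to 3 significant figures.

v = 9.98 km/s

Semi-major axis of the transfer orbit: a_t = (64600 + 7200)/2 = 35900 km.
The periapsis of the transfer ellipse is at r = 7200 km.
From the vis-viva equation, v = √[μ(2/r − 1/a_t)] = 9.981 km/s.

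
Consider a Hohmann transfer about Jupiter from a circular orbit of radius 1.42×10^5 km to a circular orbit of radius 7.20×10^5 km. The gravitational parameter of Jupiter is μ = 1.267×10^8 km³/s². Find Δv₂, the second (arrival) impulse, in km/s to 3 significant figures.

Δv₂ = 5.65 km/s

The Hohmann ellipse has a_t = (r₁ + r₂)/2 = 4.310×10^5 km.
On the circular orbit at r = 7.200×10^5 km, v_c = √(μ/r) = 13.265 km/s.
Vis-viva on the transfer ellipse at r = 7.200×10^5 km gives v_t = √[μ(2/r − 1/a_t)] = 7.6143 km/s.
Δv₂ = |v_t − v_c| = |7.6143 − 13.265| = 5.651 km/s.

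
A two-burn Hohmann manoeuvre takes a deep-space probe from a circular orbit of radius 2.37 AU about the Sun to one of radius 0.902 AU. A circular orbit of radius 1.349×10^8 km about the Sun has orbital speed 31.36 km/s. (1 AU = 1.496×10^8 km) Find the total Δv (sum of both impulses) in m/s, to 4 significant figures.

Δv = 11360 m/s

From the circular-orbit relation v² = μ/r at r = 1.349×10^8 km: μ = v²r = (31.36)² × 1.349×10^8 = 1.32667×10^11 km³/s².
In km: r₁ = 2.37 × 1.496×10^8 = 3.54552×10^8 km; r₂ = 0.902 × 1.496×10^8 = 1.349392×10^8 km.
Transfer-ellipse semi-major axis a_t = (r₁ + r₂)/2 = (3.54552×10^8 + 1.349392×10^8)/2 = 2.447456×10^8 km.
Circular speed at r₁: v₁ = √(μ/r₁) = √(1.32667×10^11/3.54552×10^8) = 19.3438 km/s.
On the transfer ellipse at r₁, v² = μ(2/r − 1/a) gives v_a = √[μ(2/r₁ − 1/a_t)] = 14.3633 km/s.
First burn Δv₁ = |v_a − v₁| = 4.9805 km/s.
At r₂, v₂ = √(μ/r₂) = 31.355 km/s.
Transfer-orbit speed at r₂: v_p = √[μ(2/r₂ − 1/a_t)] = 37.739 km/s.
Second burn Δv₂ = |v₂ − v_p| = 6.3840 km/s.
Total Δv = Δv₁ + Δv₂ = 11.36 km/s.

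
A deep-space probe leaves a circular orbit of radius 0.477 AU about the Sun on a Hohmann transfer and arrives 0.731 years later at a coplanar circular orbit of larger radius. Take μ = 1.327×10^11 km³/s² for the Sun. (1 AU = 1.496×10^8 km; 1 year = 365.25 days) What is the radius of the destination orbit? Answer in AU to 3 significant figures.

r₂ = 2.10 AU

In km: r₁ = 0.477 × 1.496×10^8 = 7.13592×10^7 km.
Transfer time t = 0.731 years × 365.25 × 86400 s = 2.30686056×10^7 s, and t = π√(a_t³/μ).
So a_t = (μ t²/π²)^(1/3) = (1.327×10^11 × (2.30686056×10^7)² / π²)^(1/3) = 1.9270×10^8 km.
Since a_t = (r₁ + r₂)/2, r₂ = 2a_t − r₁ = 2×1.9270×10^8 − 7.13592×10^7 = 3.140408×10^8 km.
In AU: r₂ = 3.140408×10^8 / 1.496×10^8 = 2.10 AU.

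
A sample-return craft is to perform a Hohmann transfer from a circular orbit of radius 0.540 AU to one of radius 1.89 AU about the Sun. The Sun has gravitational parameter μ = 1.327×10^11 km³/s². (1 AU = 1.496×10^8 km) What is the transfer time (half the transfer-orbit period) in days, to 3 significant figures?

t = 245 days

In km: r₁ = 0.540 × 1.496×10^8 = 8.0784×10^7 km; r₂ = 1.89 × 1.496×10^8 = 2.82744×10^8 km.
Semi-major axis of the transfer orbit: a_t = (8.0784×10^7 + 2.82744×10^8)/2 = 1.81764×10^8 km.
By Kepler's third law the transfer-orbit period is T = 2π√(a_t³/μ), so t = T/2 = 2.113×10^7 s.
Converting: 2.113×10^7 s ÷ 86400 s/day = 245 days.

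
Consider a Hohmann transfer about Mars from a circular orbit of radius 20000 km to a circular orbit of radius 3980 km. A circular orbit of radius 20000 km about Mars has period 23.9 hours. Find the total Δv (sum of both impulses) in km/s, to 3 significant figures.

Δv = 1.57 km/s

From Kepler's third law T² = 4π²r³/μ at r = 20000 km, T = 23.9 hours = 23.9 × 3600 s = 86040 s: μ = 4π²r³/T² = 42662.8 km³/s².
Transfer-ellipse semi-major axis a_t = (r₁ + r₂)/2 = (20000 + 3980)/2 = 11990 km.
Circular speed at r₁: v₁ = √(μ/r₁) = √(42662.8/20000) = 1.46053 km/s.
Transfer-orbit speed at r₁ (vis-viva equation): v_a = √[μ(2/r₁ − 1/a_t)] = 0.841475 km/s.
First burn Δv₁ = |v_a − v₁| = 0.6191 km/s.
At r₂, v₂ = √(μ/r₂) = 3.2740 km/s.
Transfer-orbit speed at r₂: v_p = √[μ(2/r₂ − 1/a_t)] = 4.2285 km/s.
Second burn Δv₂ = |v₂ − v_p| = 0.9545 km/s.
Δv = Δv₁ + Δv₂ = 0.6191 + 0.9545 = 1.574 km/s.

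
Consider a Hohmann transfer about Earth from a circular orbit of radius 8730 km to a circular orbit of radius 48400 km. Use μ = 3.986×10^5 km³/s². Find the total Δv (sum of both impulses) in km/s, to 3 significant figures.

Δv = 3.32 km/s

The Hohmann ellipse has a_t = (r₁ + r₂)/2 = 28565 km.
At r₁ the circular-orbit speed is v₁ = √(μ/r₁) = 6.757 km/s.
Transfer-orbit speed at r₁ (vis-viva): v_p = √[μ(2/r₁ − 1/a_t)] = 8.796 km/s.
First burn Δv₁ = |v_p − v₁| = 2.039 km/s.
At r₂, v₂ = √(μ/r₂) = 2.8698 km/s.
Transfer-orbit speed at r₂: v_a = √[μ(2/r₂ − 1/a_t)] = 1.5865 km/s.
Second burn Δv₂ = |v₂ − v_a| = 1.283 km/s.
Δv = Δv₁ + Δv₂ = 2.039 + 1.283 = 3.322 km/s.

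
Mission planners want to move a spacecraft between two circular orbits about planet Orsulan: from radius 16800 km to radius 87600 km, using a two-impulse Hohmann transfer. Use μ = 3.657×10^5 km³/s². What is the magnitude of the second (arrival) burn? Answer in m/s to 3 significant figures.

The Hohmann ellipse has a_t = (r₁ + r₂)/2 = 52200 km.
Circular speed at r = 87600 km: v_c = √(μ/r) = 2.0432 km/s.
Transfer-orbit speed at the same r (vis-viva, a = a_t): v_t = √[μ(2/r − 1/a_t)] = 1.1591 km/s.
Δv₂ = |v_t − v_c| = |1.1591 − 2.0432| = 0.8841 km/s.

Δv₂ = 884 m/s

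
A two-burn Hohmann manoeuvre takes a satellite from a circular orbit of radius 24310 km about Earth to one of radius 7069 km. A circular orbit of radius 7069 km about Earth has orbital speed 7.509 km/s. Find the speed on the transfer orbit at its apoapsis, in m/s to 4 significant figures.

v = 2718 m/s

From the circular-orbit relation v² = μ/r at r = 7069 km: μ = v²r = (7.509)² × 7069 = 3.98586×10^5 km³/s².
Semi-major axis of the transfer orbit: a_t = (24310 + 7069)/2 = 15689.5 km.
The apoapsis of the transfer ellipse is at r = 24310 km.
Applying v² = μ(2/r − 1/a_t): v = 2.718 km/s.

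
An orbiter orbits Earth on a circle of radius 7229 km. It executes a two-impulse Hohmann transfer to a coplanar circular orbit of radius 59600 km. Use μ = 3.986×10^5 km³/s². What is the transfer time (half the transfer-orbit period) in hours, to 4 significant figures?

t = 8.443 hours

Transfer-ellipse semi-major axis a_t = (r₁ + r₂)/2 = (7229 + 59600)/2 = 33414.5 km.
By Kepler's third law the transfer-orbit period is T = 2π√(a_t³/μ), so t = T/2 = 30394 s.
Converting: 30394 s ÷ 3600 s/hour = 8.443 hours.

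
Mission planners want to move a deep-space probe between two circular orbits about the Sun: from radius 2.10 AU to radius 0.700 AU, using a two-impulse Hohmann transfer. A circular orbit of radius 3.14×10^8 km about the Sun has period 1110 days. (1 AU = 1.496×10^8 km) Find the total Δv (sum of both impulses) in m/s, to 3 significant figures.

Δv = 14000 m/s

From Kepler's third law T² = 4π²r³/μ at r = 3.14×10^8 km, T = 1110 days = 1110 × 86400 s = 9.5904×10^7 s: μ = 4π²r³/T² = 1.32885×10^11 km³/s².
In km: r₁ = 2.10 × 1.496×10^8 = 3.1416×10^8 km; r₂ = 0.700 × 1.496×10^8 = 1.0472×10^8 km.
Transfer-ellipse semi-major axis a_t = (r₁ + r₂)/2 = (3.1416×10^8 + 1.0472×10^8)/2 = 2.0944×10^8 km.
At r₁ the circular-orbit speed is v₁ = √(μ/r₁) = 20.567 km/s.
Transfer-orbit speed at r₁ (vis-viva): v_a = √[μ(2/r₁ − 1/a_t)] = 14.543 km/s.
First burn Δv₁ = |v_a − v₁| = 6.024 km/s.
At r₂, v₂ = √(μ/r₂) = 35.622 km/s.
Transfer-orbit speed at r₂: v_p = √[μ(2/r₂ − 1/a_t)] = 43.628 km/s.
Second burn Δv₂ = |v₂ − v_p| = 8.006 km/s.
Δv = Δv₁ + Δv₂ = 6.024 + 8.006 = 14.03 km/s.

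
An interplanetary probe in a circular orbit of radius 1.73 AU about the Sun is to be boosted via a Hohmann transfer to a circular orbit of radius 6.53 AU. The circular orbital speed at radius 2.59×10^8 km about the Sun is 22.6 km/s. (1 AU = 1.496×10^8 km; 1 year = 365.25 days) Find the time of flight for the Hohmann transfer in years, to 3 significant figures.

From the circular-orbit relation v² = μ/r at r = 2.59×10^8 km: μ = v²r = (22.6)² × 2.59×10^8 = 1.32287×10^11 km³/s².
In km: r₁ = 1.73 × 1.496×10^8 = 2.58808×10^8 km; r₂ = 6.53 × 1.496×10^8 = 9.76888×10^8 km.
Semi-major axis of the transfer orbit: a_t = (2.58808×10^8 + 9.76888×10^8)/2 = 6.17848×10^8 km.
By Kepler's third law the transfer-orbit period is T = 2π√(a_t³/μ), so t = T/2 = 1.3265×10^8 s.
Converting: 1.3265×10^8 s ÷ 3.15576×10^7 s/year (365.25 × 86400) = 4.20 years.

t = 4.20 years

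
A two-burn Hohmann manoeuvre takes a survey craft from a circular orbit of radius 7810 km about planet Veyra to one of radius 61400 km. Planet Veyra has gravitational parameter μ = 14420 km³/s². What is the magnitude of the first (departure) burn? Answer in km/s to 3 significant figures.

Δv₁ = 0.451 km/s

The Hohmann ellipse has a_t = (r₁ + r₂)/2 = 34605 km.
Circular speed at r = 7810 km: v_c = √(μ/r) = 1.3588 km/s.
Vis-viva on the transfer ellipse at r = 7810 km gives v_t = √[μ(2/r − 1/a_t)] = 1.8100 km/s.
Δv₁ = |v_t − v_c| = |1.8100 − 1.3588| = 0.4512 km/s.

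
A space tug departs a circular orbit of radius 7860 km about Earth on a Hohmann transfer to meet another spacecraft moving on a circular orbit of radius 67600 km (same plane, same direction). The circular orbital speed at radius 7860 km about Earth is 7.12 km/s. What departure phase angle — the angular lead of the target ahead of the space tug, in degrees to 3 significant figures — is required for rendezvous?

From the circular-orbit relation v² = μ/r at r = 7860 km: μ = v²r = (7.12)² × 7860 = 3.98458×10^5 km³/s².
Transfer-ellipse semi-major axis a_t = (r₁ + r₂)/2 = (7860 + 67600)/2 = 37730 km.
Transfer time t = π√(a_t³/μ) = 36470 s.
The target's mean motion on its circular orbit is ω₂ = √(μ/r₂³) = 3.591×10^-5 rad/s.
Angle swept by the target during transfer: ω₂·t = 1.310 rad = 75.06°.
The space tug traverses 180° on the transfer ellipse, so the target must lead by 180° − 75.06° = 105°.

φ = 105°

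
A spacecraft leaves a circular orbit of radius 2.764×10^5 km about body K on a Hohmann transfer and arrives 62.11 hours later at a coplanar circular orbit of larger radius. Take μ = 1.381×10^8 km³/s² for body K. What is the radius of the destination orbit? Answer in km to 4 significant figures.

Transfer time t = 62.11 hours = 2.23596×10^5 s, and t = π√(a_t³/μ).
So a_t = (μ t²/π²)^(1/3) = (1.381×10^8 × (2.23596×10^5)² / π²)^(1/3) = 8.8772×10^5 km.
Since a_t = (r₁ + r₂)/2, r₂ = 2a_t − r₁ = 2×8.8772×10^5 − 2.764×10^5 = 1.49904×10^6 km.

r₂ = 1.499×10^6 km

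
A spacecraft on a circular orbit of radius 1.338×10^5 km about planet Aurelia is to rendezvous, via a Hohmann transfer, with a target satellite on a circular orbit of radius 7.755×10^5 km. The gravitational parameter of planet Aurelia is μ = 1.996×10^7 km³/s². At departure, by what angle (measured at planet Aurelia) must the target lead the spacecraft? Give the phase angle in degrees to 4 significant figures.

Transfer-ellipse semi-major axis a_t = (r₁ + r₂)/2 = (1.338×10^5 + 7.755×10^5)/2 = 4.5465×10^5 km.
Transfer time t = π√(a_t³/μ) = 2.15569×10^5 s.
The target's mean motion on its circular orbit is ω₂ = √(μ/r₂³) = 6.54196×10^-6 rad/s.
Angle swept by the target during transfer: ω₂·t = 1.4102 rad = 80.80°.
The spacecraft traverses 180° on the transfer ellipse, so the target must lead by 180° − 80.80° = 99.20°.

φ = 99.20°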